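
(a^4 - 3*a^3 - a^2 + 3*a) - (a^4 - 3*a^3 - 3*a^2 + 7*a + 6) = 2*a^2 - 4*a - 6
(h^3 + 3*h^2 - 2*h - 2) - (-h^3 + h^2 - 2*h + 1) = 2*h^3 + 2*h^2 - 3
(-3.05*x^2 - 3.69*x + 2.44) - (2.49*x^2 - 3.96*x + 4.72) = -5.54*x^2 + 0.27*x - 2.28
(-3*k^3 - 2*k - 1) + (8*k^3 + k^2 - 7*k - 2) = 5*k^3 + k^2 - 9*k - 3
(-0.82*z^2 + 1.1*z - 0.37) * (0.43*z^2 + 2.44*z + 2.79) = -0.3526*z^4 - 1.5278*z^3 + 0.2371*z^2 + 2.1662*z - 1.0323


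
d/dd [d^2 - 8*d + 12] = 2*d - 8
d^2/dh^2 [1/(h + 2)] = 2/(h + 2)^3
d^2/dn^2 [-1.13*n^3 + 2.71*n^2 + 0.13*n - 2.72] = 5.42 - 6.78*n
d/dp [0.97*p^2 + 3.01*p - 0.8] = 1.94*p + 3.01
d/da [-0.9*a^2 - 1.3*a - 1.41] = -1.8*a - 1.3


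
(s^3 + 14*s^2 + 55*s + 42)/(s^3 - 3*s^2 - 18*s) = (s^3 + 14*s^2 + 55*s + 42)/(s*(s^2 - 3*s - 18))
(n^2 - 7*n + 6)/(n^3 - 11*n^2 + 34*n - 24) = 1/(n - 4)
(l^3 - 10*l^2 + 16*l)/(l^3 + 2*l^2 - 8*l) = (l - 8)/(l + 4)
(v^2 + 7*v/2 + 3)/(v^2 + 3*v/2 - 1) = (2*v + 3)/(2*v - 1)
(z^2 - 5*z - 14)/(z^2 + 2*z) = (z - 7)/z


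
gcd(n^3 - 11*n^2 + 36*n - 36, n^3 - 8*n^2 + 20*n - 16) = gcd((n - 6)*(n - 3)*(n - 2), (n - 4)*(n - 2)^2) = n - 2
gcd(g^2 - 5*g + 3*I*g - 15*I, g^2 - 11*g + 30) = g - 5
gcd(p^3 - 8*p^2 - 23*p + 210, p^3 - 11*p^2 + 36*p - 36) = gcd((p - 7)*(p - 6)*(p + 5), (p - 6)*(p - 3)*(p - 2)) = p - 6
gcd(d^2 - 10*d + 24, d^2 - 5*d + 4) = d - 4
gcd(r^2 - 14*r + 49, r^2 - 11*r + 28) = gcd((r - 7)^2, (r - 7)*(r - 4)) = r - 7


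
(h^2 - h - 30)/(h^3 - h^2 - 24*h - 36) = (h + 5)/(h^2 + 5*h + 6)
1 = 1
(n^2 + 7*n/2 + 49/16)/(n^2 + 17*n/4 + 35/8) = (4*n + 7)/(2*(2*n + 5))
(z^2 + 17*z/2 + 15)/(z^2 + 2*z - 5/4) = 2*(z + 6)/(2*z - 1)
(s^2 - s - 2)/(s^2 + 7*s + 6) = (s - 2)/(s + 6)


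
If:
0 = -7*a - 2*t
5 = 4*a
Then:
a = 5/4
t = -35/8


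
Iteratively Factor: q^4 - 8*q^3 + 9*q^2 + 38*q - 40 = (q + 2)*(q^3 - 10*q^2 + 29*q - 20) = (q - 4)*(q + 2)*(q^2 - 6*q + 5) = (q - 4)*(q - 1)*(q + 2)*(q - 5)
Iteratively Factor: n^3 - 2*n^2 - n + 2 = (n + 1)*(n^2 - 3*n + 2) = (n - 2)*(n + 1)*(n - 1)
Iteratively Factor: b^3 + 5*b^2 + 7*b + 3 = (b + 1)*(b^2 + 4*b + 3) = (b + 1)*(b + 3)*(b + 1)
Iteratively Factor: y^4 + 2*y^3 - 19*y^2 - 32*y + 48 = (y - 1)*(y^3 + 3*y^2 - 16*y - 48) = (y - 1)*(y + 4)*(y^2 - y - 12) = (y - 4)*(y - 1)*(y + 4)*(y + 3)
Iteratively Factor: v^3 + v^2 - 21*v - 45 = (v + 3)*(v^2 - 2*v - 15) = (v + 3)^2*(v - 5)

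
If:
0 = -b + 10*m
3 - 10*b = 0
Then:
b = 3/10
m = 3/100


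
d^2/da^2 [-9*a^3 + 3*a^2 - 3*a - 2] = 6 - 54*a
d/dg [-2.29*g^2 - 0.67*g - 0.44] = -4.58*g - 0.67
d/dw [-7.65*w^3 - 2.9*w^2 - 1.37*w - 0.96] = -22.95*w^2 - 5.8*w - 1.37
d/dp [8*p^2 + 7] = 16*p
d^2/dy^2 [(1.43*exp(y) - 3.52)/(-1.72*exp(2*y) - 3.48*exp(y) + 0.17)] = (-4.230512*exp(4*y) + 50.21368*exp(3*y) + 60.699144*exp(2*y) + 45.899612*exp(y) + 2.041105)*exp(y)/(5.088448*exp(6*y) + 30.885696*exp(5*y) + 60.98088*exp(4*y) + 36.03888*exp(3*y) - 6.02718*exp(2*y) + 0.301716*exp(y) - 0.004913)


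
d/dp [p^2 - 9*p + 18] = 2*p - 9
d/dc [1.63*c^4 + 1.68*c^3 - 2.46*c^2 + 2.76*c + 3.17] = 6.52*c^3 + 5.04*c^2 - 4.92*c + 2.76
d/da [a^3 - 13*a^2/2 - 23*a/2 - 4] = 3*a^2 - 13*a - 23/2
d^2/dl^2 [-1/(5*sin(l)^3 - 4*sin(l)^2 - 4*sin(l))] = ((sin(l) + 45*sin(3*l) - 32*cos(2*l))*(-5*sin(l)^2 + 4*sin(l) + 4)*sin(l)/4 + 2*(-15*sin(l)^2 + 8*sin(l) + 4)^2*cos(l)^2)/((-5*sin(l)^2 + 4*sin(l) + 4)^3*sin(l)^3)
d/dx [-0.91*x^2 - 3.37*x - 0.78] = -1.82*x - 3.37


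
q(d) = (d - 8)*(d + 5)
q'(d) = 2*d - 3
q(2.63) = -40.97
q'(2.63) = 2.26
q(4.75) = -31.69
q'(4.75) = 6.50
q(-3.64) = -15.83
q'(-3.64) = -10.28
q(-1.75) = -31.69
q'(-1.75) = -6.50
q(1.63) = -42.23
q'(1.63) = 0.26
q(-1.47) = -33.43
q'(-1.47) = -5.94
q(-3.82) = -13.95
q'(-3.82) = -10.64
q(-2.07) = -29.51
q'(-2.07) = -7.14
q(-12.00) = 140.00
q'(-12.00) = -27.00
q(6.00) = -22.00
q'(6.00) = 9.00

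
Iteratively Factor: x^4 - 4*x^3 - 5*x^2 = (x - 5)*(x^3 + x^2) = x*(x - 5)*(x^2 + x) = x^2*(x - 5)*(x + 1)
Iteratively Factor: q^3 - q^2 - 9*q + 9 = (q + 3)*(q^2 - 4*q + 3) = (q - 1)*(q + 3)*(q - 3)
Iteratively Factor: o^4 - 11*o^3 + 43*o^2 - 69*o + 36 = (o - 1)*(o^3 - 10*o^2 + 33*o - 36) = (o - 4)*(o - 1)*(o^2 - 6*o + 9) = (o - 4)*(o - 3)*(o - 1)*(o - 3)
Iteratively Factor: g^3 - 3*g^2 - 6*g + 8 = (g + 2)*(g^2 - 5*g + 4) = (g - 1)*(g + 2)*(g - 4)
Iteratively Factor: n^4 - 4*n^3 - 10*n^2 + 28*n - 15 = (n - 1)*(n^3 - 3*n^2 - 13*n + 15) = (n - 1)*(n + 3)*(n^2 - 6*n + 5) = (n - 1)^2*(n + 3)*(n - 5)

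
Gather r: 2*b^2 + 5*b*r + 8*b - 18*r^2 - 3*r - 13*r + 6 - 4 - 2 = 2*b^2 + 8*b - 18*r^2 + r*(5*b - 16)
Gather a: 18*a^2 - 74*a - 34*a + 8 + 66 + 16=18*a^2 - 108*a + 90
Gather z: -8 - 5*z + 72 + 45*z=40*z + 64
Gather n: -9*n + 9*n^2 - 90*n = 9*n^2 - 99*n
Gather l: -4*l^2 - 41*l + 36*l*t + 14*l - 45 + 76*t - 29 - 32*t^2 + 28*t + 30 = -4*l^2 + l*(36*t - 27) - 32*t^2 + 104*t - 44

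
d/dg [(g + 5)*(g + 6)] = 2*g + 11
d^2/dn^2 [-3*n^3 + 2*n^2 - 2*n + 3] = 4 - 18*n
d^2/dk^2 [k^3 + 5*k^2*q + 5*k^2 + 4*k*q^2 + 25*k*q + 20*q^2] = 6*k + 10*q + 10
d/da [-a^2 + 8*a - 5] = 8 - 2*a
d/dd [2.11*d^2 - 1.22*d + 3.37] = 4.22*d - 1.22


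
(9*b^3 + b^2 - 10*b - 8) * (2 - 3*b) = -27*b^4 + 15*b^3 + 32*b^2 + 4*b - 16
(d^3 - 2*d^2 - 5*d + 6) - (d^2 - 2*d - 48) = d^3 - 3*d^2 - 3*d + 54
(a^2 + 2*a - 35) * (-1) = -a^2 - 2*a + 35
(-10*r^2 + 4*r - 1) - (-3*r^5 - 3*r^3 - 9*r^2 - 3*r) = 3*r^5 + 3*r^3 - r^2 + 7*r - 1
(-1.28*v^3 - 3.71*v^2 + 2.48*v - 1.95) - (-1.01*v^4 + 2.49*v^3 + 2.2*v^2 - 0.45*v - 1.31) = 1.01*v^4 - 3.77*v^3 - 5.91*v^2 + 2.93*v - 0.64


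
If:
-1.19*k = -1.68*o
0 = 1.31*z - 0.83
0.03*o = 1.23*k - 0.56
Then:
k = 0.46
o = 0.33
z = 0.63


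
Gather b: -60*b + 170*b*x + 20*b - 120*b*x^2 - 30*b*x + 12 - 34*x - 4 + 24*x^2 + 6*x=b*(-120*x^2 + 140*x - 40) + 24*x^2 - 28*x + 8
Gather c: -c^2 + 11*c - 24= -c^2 + 11*c - 24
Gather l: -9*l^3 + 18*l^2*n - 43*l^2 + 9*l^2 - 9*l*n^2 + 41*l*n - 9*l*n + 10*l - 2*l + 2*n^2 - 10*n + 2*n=-9*l^3 + l^2*(18*n - 34) + l*(-9*n^2 + 32*n + 8) + 2*n^2 - 8*n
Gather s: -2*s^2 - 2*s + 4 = -2*s^2 - 2*s + 4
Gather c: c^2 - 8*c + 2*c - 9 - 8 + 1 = c^2 - 6*c - 16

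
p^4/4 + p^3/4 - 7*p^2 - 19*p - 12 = (p/4 + 1)*(p - 6)*(p + 1)*(p + 2)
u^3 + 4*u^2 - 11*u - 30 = (u - 3)*(u + 2)*(u + 5)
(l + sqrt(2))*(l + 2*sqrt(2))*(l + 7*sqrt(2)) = l^3 + 10*sqrt(2)*l^2 + 46*l + 28*sqrt(2)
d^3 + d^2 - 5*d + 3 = (d - 1)^2*(d + 3)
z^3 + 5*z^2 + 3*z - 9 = (z - 1)*(z + 3)^2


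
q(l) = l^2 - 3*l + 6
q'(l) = 2*l - 3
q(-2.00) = 16.00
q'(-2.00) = -7.00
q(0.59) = 4.58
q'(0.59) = -1.82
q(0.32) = 5.14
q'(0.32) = -2.36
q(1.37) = 3.77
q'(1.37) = -0.26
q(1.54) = 3.75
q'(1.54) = 0.08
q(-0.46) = 7.59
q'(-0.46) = -3.92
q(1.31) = 3.79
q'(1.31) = -0.38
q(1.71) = 3.79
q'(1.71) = 0.42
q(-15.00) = 276.00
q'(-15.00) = -33.00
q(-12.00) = 186.00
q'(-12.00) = -27.00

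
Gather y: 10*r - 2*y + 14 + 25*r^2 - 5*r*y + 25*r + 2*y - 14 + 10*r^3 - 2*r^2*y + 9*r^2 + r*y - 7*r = 10*r^3 + 34*r^2 + 28*r + y*(-2*r^2 - 4*r)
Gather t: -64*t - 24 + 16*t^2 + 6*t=16*t^2 - 58*t - 24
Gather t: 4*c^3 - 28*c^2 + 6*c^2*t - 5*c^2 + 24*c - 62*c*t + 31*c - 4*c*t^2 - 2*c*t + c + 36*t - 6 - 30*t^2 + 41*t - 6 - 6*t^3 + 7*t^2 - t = 4*c^3 - 33*c^2 + 56*c - 6*t^3 + t^2*(-4*c - 23) + t*(6*c^2 - 64*c + 76) - 12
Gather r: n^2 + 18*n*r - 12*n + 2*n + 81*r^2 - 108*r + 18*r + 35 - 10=n^2 - 10*n + 81*r^2 + r*(18*n - 90) + 25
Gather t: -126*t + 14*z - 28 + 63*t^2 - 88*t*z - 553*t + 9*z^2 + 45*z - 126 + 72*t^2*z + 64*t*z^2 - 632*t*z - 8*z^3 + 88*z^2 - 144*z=t^2*(72*z + 63) + t*(64*z^2 - 720*z - 679) - 8*z^3 + 97*z^2 - 85*z - 154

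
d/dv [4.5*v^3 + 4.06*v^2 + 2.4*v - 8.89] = 13.5*v^2 + 8.12*v + 2.4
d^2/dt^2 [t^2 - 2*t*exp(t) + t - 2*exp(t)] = -2*t*exp(t) - 6*exp(t) + 2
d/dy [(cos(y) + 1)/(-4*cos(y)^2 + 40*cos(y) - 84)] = (sin(y)^2 - 2*cos(y) + 30)*sin(y)/(4*(cos(y)^2 - 10*cos(y) + 21)^2)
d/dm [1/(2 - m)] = (m - 2)^(-2)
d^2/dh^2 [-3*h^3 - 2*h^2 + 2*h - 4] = -18*h - 4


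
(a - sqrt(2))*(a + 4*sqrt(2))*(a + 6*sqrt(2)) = a^3 + 9*sqrt(2)*a^2 + 28*a - 48*sqrt(2)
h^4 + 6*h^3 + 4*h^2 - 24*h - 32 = (h - 2)*(h + 2)^2*(h + 4)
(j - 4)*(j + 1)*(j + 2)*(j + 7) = j^4 + 6*j^3 - 17*j^2 - 78*j - 56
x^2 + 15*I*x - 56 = (x + 7*I)*(x + 8*I)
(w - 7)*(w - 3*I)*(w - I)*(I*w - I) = I*w^4 + 4*w^3 - 8*I*w^3 - 32*w^2 + 4*I*w^2 + 28*w + 24*I*w - 21*I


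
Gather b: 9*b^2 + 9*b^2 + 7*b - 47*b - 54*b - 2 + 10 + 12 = 18*b^2 - 94*b + 20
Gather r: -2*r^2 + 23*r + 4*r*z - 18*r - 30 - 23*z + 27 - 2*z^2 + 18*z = -2*r^2 + r*(4*z + 5) - 2*z^2 - 5*z - 3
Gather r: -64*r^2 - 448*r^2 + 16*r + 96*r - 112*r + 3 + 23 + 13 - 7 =32 - 512*r^2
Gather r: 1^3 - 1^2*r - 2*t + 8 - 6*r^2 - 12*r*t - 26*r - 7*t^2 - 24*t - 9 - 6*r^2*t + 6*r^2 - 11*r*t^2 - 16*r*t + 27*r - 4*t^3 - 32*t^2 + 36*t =-6*r^2*t + r*(-11*t^2 - 28*t) - 4*t^3 - 39*t^2 + 10*t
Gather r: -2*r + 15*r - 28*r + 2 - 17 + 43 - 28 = -15*r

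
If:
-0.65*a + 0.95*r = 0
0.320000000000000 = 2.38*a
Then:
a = 0.13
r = 0.09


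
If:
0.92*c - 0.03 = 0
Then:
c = 0.03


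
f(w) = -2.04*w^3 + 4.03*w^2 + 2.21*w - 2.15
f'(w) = -6.12*w^2 + 8.06*w + 2.21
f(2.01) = 2.01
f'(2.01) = -6.31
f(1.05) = 2.25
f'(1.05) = 3.93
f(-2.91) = 75.82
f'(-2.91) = -73.07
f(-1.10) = 3.01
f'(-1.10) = -14.06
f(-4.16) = 205.26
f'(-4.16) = -137.23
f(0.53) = -0.15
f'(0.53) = 4.76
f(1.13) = 2.55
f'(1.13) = 3.50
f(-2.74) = 64.01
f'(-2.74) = -65.82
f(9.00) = -1142.99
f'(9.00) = -420.97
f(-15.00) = 7756.45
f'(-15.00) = -1495.69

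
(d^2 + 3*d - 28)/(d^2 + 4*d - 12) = (d^2 + 3*d - 28)/(d^2 + 4*d - 12)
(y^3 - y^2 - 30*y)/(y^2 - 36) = y*(y + 5)/(y + 6)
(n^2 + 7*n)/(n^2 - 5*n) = (n + 7)/(n - 5)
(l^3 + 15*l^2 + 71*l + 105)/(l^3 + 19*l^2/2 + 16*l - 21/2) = 2*(l + 5)/(2*l - 1)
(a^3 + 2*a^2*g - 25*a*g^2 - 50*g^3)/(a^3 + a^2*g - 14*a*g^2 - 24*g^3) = (a^2 - 25*g^2)/(a^2 - a*g - 12*g^2)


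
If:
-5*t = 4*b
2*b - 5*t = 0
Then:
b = 0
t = 0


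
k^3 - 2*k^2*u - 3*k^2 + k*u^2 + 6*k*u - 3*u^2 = (k - 3)*(k - u)^2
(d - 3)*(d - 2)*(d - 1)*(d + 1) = d^4 - 5*d^3 + 5*d^2 + 5*d - 6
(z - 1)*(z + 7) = z^2 + 6*z - 7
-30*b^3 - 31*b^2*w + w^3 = (-6*b + w)*(b + w)*(5*b + w)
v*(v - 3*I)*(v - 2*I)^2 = v^4 - 7*I*v^3 - 16*v^2 + 12*I*v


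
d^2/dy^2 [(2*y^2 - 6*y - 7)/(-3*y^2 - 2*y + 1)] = 2*(66*y^3 + 171*y^2 + 180*y + 59)/(27*y^6 + 54*y^5 + 9*y^4 - 28*y^3 - 3*y^2 + 6*y - 1)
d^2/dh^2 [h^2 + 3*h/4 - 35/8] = 2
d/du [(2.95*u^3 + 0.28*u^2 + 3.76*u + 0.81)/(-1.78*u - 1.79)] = (-10.502*u^3 - 16.3399*u^2 - 1.0024*u - 5.2886)/(3.1684*u^2 + 6.3724*u + 3.2041)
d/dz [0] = 0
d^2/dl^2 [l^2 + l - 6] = 2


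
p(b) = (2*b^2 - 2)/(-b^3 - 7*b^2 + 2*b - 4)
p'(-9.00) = 0.68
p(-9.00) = 1.14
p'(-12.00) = 0.09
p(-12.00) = 0.41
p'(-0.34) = 0.63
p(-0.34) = 0.32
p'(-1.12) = 0.29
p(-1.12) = -0.04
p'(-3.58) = 0.15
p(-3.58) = -0.43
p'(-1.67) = 0.18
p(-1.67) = -0.16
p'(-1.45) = 0.21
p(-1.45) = -0.12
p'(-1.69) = 0.18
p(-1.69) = -0.16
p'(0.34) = -0.64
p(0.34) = 0.42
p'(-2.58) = 0.13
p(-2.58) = -0.29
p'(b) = 4*b/(-b^3 - 7*b^2 + 2*b - 4) + (2*b^2 - 2)*(3*b^2 + 14*b - 2)/(-b^3 - 7*b^2 + 2*b - 4)^2 = 2*(b^4 - b^2 - 22*b + 2)/(b^6 + 14*b^5 + 45*b^4 - 20*b^3 + 60*b^2 - 16*b + 16)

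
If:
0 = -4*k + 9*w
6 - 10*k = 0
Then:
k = 3/5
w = 4/15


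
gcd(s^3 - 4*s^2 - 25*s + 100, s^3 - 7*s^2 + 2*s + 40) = s^2 - 9*s + 20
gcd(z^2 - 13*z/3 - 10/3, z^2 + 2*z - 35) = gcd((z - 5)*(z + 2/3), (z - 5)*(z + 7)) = z - 5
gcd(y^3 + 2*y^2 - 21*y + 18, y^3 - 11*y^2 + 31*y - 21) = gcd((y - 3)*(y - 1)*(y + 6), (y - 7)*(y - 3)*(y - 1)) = y^2 - 4*y + 3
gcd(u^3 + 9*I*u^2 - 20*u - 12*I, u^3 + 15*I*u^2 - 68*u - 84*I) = u^2 + 8*I*u - 12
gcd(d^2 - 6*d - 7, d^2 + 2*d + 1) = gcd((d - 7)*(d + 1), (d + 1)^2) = d + 1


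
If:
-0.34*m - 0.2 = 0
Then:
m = -0.59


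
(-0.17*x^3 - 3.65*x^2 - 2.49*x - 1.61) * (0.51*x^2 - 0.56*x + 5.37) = -0.0867*x^5 - 1.7663*x^4 - 0.1388*x^3 - 19.0272*x^2 - 12.4697*x - 8.6457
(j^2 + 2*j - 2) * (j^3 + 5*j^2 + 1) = j^5 + 7*j^4 + 8*j^3 - 9*j^2 + 2*j - 2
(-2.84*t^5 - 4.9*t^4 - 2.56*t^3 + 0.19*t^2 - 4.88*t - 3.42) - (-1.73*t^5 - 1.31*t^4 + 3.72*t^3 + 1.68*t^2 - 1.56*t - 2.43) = -1.11*t^5 - 3.59*t^4 - 6.28*t^3 - 1.49*t^2 - 3.32*t - 0.99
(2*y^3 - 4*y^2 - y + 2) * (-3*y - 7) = -6*y^4 - 2*y^3 + 31*y^2 + y - 14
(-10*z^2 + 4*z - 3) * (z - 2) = -10*z^3 + 24*z^2 - 11*z + 6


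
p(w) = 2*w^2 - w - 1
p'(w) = 4*w - 1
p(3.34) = 17.97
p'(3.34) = 12.36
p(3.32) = 17.72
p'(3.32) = 12.28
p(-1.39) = 4.25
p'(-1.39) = -6.56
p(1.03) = 0.09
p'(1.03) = 3.12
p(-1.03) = 2.15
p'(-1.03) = -5.12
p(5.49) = 53.79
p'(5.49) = 20.96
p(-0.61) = 0.35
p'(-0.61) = -3.44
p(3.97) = 26.55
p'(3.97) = 14.88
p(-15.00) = 464.00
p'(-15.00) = -61.00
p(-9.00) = 170.00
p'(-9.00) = -37.00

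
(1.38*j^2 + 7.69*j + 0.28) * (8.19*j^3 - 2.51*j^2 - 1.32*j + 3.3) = 11.3022*j^5 + 59.5173*j^4 - 18.8303*j^3 - 6.2996*j^2 + 25.0074*j + 0.924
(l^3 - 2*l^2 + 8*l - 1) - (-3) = l^3 - 2*l^2 + 8*l + 2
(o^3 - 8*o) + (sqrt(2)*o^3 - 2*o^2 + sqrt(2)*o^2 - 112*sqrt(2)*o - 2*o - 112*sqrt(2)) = o^3 + sqrt(2)*o^3 - 2*o^2 + sqrt(2)*o^2 - 112*sqrt(2)*o - 10*o - 112*sqrt(2)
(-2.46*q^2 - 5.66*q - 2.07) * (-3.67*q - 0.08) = 9.0282*q^3 + 20.969*q^2 + 8.0497*q + 0.1656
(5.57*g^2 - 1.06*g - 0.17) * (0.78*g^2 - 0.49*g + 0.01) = 4.3446*g^4 - 3.5561*g^3 + 0.4425*g^2 + 0.0727*g - 0.0017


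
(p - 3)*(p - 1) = p^2 - 4*p + 3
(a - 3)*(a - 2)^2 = a^3 - 7*a^2 + 16*a - 12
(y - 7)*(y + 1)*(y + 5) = y^3 - y^2 - 37*y - 35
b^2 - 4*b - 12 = (b - 6)*(b + 2)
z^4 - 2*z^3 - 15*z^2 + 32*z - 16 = (z - 4)*(z - 1)^2*(z + 4)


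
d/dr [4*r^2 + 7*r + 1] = 8*r + 7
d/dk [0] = 0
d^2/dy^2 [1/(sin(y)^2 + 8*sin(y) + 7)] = 2*(-2*sin(y)^3 - 10*sin(y)^2 - 5*sin(y) + 57)/((sin(y) + 1)^2*(sin(y) + 7)^3)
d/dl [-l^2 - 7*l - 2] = -2*l - 7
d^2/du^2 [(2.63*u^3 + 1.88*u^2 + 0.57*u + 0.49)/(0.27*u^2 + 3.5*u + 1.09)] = (2.22044604925031e-16*u^5 + 3.5527136788005e-15*u^4 + 59.416888*u^3 + 57.095322*u^2 + 20.520012*u + 11.834742)/(0.019683*u^6 + 0.76545*u^5 + 10.160883*u^4 + 49.0553*u^3 + 41.019861*u^2 + 12.47505*u + 1.295029)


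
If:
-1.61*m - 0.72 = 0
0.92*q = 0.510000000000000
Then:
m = -0.45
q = 0.55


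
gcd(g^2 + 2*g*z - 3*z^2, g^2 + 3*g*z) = g + 3*z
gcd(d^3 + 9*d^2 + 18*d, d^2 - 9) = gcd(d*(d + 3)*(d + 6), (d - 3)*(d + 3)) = d + 3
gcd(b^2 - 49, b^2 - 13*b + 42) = b - 7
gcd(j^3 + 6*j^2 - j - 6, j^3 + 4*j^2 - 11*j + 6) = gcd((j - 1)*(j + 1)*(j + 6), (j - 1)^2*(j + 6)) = j^2 + 5*j - 6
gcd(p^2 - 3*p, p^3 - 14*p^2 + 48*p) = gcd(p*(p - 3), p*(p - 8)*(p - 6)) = p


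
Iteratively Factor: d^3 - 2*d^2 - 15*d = (d)*(d^2 - 2*d - 15) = d*(d + 3)*(d - 5)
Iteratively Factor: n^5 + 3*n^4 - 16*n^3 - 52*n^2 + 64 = (n - 4)*(n^4 + 7*n^3 + 12*n^2 - 4*n - 16) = (n - 4)*(n + 2)*(n^3 + 5*n^2 + 2*n - 8) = (n - 4)*(n + 2)^2*(n^2 + 3*n - 4) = (n - 4)*(n - 1)*(n + 2)^2*(n + 4)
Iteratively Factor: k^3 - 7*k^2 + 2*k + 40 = (k - 5)*(k^2 - 2*k - 8) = (k - 5)*(k - 4)*(k + 2)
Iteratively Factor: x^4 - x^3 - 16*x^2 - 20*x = (x + 2)*(x^3 - 3*x^2 - 10*x) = x*(x + 2)*(x^2 - 3*x - 10) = x*(x - 5)*(x + 2)*(x + 2)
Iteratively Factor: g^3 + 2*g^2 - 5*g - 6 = (g + 3)*(g^2 - g - 2) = (g - 2)*(g + 3)*(g + 1)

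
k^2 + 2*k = k*(k + 2)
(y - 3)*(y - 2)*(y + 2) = y^3 - 3*y^2 - 4*y + 12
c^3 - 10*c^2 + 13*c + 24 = (c - 8)*(c - 3)*(c + 1)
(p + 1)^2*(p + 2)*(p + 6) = p^4 + 10*p^3 + 29*p^2 + 32*p + 12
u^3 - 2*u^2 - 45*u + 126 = (u - 6)*(u - 3)*(u + 7)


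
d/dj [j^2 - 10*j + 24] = 2*j - 10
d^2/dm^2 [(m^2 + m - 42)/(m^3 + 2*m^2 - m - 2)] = 2*(m^6 + 3*m^5 - 243*m^4 - 651*m^3 - 354*m^2 + 12*m - 208)/(m^9 + 6*m^8 + 9*m^7 - 10*m^6 - 33*m^5 - 6*m^4 + 35*m^3 + 18*m^2 - 12*m - 8)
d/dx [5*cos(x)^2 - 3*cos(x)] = (3 - 10*cos(x))*sin(x)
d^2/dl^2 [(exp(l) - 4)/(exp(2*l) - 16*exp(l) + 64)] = (exp(l) + 16)*exp(2*l)/(exp(4*l) - 32*exp(3*l) + 384*exp(2*l) - 2048*exp(l) + 4096)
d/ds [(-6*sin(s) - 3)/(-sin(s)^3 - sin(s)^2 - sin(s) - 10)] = 3*(-4*sin(s)^3 - 5*sin(s)^2 - 2*sin(s) + 19)*cos(s)/(sin(s)^3 + sin(s)^2 + sin(s) + 10)^2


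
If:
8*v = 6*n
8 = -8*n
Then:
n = -1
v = -3/4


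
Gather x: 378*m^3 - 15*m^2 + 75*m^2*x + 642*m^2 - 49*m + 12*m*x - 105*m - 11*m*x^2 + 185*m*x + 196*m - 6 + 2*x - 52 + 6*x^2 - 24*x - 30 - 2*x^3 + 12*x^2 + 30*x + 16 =378*m^3 + 627*m^2 + 42*m - 2*x^3 + x^2*(18 - 11*m) + x*(75*m^2 + 197*m + 8) - 72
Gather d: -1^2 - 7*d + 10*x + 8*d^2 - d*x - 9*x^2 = 8*d^2 + d*(-x - 7) - 9*x^2 + 10*x - 1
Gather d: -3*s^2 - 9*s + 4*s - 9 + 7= -3*s^2 - 5*s - 2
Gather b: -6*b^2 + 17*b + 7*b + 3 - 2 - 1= -6*b^2 + 24*b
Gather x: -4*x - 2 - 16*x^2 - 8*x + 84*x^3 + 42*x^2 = 84*x^3 + 26*x^2 - 12*x - 2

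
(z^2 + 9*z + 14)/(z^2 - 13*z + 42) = (z^2 + 9*z + 14)/(z^2 - 13*z + 42)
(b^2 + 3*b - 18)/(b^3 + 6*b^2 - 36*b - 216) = (b - 3)/(b^2 - 36)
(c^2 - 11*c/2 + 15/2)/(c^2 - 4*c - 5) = (-2*c^2 + 11*c - 15)/(2*(-c^2 + 4*c + 5))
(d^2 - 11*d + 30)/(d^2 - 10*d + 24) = (d - 5)/(d - 4)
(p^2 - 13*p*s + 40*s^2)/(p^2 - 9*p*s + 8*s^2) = (p - 5*s)/(p - s)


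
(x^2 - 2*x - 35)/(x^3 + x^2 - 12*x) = (x^2 - 2*x - 35)/(x*(x^2 + x - 12))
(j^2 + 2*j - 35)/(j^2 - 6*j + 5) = (j + 7)/(j - 1)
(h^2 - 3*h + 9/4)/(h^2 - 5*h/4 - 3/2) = (-4*h^2 + 12*h - 9)/(-4*h^2 + 5*h + 6)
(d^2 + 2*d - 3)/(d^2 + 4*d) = (d^2 + 2*d - 3)/(d*(d + 4))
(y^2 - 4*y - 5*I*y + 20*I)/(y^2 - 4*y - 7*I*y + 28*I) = (y - 5*I)/(y - 7*I)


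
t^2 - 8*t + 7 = (t - 7)*(t - 1)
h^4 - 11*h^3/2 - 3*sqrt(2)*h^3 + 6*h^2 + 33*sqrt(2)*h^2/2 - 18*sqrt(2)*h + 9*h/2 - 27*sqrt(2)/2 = (h - 3)^2*(h + 1/2)*(h - 3*sqrt(2))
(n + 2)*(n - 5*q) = n^2 - 5*n*q + 2*n - 10*q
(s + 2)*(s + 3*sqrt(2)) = s^2 + 2*s + 3*sqrt(2)*s + 6*sqrt(2)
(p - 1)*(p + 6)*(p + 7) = p^3 + 12*p^2 + 29*p - 42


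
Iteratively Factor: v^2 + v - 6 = (v + 3)*(v - 2)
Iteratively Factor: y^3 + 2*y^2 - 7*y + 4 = (y - 1)*(y^2 + 3*y - 4) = (y - 1)^2*(y + 4)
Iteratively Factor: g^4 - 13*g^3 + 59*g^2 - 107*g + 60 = (g - 4)*(g^3 - 9*g^2 + 23*g - 15) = (g - 4)*(g - 1)*(g^2 - 8*g + 15) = (g - 5)*(g - 4)*(g - 1)*(g - 3)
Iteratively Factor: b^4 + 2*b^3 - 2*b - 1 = (b + 1)*(b^3 + b^2 - b - 1) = (b - 1)*(b + 1)*(b^2 + 2*b + 1) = (b - 1)*(b + 1)^2*(b + 1)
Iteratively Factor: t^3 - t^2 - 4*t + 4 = (t - 1)*(t^2 - 4) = (t - 2)*(t - 1)*(t + 2)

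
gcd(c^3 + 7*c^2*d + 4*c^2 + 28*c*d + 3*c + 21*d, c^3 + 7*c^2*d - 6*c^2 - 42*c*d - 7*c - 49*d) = c^2 + 7*c*d + c + 7*d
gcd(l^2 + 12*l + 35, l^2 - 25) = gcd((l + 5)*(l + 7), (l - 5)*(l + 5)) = l + 5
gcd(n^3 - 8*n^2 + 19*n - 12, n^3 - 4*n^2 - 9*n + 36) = n^2 - 7*n + 12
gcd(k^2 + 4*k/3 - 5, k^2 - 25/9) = k - 5/3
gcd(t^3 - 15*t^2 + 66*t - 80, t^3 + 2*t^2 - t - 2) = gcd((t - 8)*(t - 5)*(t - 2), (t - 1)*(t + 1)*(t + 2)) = 1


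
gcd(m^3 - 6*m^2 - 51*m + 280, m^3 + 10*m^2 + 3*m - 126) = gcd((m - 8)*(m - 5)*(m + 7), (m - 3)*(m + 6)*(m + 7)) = m + 7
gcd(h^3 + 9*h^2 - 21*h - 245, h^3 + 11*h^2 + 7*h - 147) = h^2 + 14*h + 49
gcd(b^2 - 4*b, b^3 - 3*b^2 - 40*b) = b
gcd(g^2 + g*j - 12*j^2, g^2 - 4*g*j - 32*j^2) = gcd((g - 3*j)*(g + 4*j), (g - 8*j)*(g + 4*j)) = g + 4*j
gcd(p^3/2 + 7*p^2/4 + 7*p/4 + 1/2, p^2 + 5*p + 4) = p + 1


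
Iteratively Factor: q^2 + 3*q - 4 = (q - 1)*(q + 4)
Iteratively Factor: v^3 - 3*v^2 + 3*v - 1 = (v - 1)*(v^2 - 2*v + 1) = (v - 1)^2*(v - 1)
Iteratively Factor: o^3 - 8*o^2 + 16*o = (o - 4)*(o^2 - 4*o) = (o - 4)^2*(o)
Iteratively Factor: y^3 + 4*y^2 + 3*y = (y + 1)*(y^2 + 3*y) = (y + 1)*(y + 3)*(y)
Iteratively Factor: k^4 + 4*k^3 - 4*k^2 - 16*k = (k - 2)*(k^3 + 6*k^2 + 8*k) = (k - 2)*(k + 2)*(k^2 + 4*k) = k*(k - 2)*(k + 2)*(k + 4)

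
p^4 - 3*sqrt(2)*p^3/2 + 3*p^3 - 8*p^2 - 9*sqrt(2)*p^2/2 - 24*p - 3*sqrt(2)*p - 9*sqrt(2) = (p + 3)*(p - 3*sqrt(2))*(p + sqrt(2)/2)*(p + sqrt(2))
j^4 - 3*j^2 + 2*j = j*(j - 1)^2*(j + 2)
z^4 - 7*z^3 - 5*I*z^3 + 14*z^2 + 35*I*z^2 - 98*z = z*(z - 7)*(z - 7*I)*(z + 2*I)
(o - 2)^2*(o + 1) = o^3 - 3*o^2 + 4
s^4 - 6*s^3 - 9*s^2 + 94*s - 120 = (s - 5)*(s - 3)*(s - 2)*(s + 4)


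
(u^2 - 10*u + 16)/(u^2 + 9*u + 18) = (u^2 - 10*u + 16)/(u^2 + 9*u + 18)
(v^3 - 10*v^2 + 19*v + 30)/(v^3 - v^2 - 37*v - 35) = (v^2 - 11*v + 30)/(v^2 - 2*v - 35)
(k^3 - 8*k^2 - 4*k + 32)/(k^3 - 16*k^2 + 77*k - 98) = (k^2 - 6*k - 16)/(k^2 - 14*k + 49)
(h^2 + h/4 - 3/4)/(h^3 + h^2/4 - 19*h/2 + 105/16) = 4*(h + 1)/(4*h^2 + 4*h - 35)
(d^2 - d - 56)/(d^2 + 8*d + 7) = (d - 8)/(d + 1)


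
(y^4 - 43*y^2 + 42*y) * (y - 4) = y^5 - 4*y^4 - 43*y^3 + 214*y^2 - 168*y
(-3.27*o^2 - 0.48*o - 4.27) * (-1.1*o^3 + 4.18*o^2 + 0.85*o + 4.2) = 3.597*o^5 - 13.1406*o^4 - 0.0888999999999998*o^3 - 31.9906*o^2 - 5.6455*o - 17.934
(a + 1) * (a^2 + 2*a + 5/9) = a^3 + 3*a^2 + 23*a/9 + 5/9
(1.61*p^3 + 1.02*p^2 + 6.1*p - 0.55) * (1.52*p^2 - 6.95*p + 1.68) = 2.4472*p^5 - 9.6391*p^4 + 4.8878*p^3 - 41.5174*p^2 + 14.0705*p - 0.924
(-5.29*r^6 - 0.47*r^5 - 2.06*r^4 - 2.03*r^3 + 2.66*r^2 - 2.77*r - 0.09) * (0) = 0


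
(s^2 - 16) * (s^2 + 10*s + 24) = s^4 + 10*s^3 + 8*s^2 - 160*s - 384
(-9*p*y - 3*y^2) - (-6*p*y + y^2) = -3*p*y - 4*y^2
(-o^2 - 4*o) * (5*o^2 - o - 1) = -5*o^4 - 19*o^3 + 5*o^2 + 4*o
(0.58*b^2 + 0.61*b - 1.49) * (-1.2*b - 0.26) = -0.696*b^3 - 0.8828*b^2 + 1.6294*b + 0.3874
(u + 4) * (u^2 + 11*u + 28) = u^3 + 15*u^2 + 72*u + 112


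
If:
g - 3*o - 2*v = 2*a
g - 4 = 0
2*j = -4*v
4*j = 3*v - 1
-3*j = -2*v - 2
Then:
No Solution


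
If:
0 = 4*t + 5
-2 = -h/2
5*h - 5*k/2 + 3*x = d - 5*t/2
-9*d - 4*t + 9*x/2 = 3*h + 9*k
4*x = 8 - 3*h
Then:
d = -1229/108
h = 4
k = 1091/108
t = -5/4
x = -1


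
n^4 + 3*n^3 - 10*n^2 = n^2*(n - 2)*(n + 5)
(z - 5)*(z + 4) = z^2 - z - 20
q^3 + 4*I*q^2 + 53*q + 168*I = (q - 7*I)*(q + 3*I)*(q + 8*I)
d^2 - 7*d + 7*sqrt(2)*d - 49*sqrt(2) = (d - 7)*(d + 7*sqrt(2))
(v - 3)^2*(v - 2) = v^3 - 8*v^2 + 21*v - 18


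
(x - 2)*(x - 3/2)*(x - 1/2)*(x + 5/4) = x^4 - 11*x^3/4 - x^2/4 + 71*x/16 - 15/8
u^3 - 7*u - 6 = (u - 3)*(u + 1)*(u + 2)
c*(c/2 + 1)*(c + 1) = c^3/2 + 3*c^2/2 + c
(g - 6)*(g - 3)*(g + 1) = g^3 - 8*g^2 + 9*g + 18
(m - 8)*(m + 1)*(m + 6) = m^3 - m^2 - 50*m - 48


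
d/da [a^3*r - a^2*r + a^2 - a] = 3*a^2*r - 2*a*r + 2*a - 1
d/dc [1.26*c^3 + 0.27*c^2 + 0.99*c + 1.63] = 3.78*c^2 + 0.54*c + 0.99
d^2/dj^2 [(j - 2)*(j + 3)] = 2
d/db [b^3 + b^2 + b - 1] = 3*b^2 + 2*b + 1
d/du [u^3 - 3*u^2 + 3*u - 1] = 3*u^2 - 6*u + 3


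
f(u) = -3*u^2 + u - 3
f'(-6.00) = 37.00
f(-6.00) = -117.00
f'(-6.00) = 37.00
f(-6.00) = -117.00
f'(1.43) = -7.58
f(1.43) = -7.70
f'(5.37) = -31.22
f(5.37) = -84.14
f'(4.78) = -27.68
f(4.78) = -66.77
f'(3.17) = -18.02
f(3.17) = -29.98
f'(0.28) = -0.68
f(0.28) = -2.96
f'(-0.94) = 6.64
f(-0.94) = -6.59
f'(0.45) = -1.70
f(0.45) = -3.16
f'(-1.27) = 8.62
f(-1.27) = -9.11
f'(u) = 1 - 6*u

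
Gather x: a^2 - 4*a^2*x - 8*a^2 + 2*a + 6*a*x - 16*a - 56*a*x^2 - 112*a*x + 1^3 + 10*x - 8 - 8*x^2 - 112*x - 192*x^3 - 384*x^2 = -7*a^2 - 14*a - 192*x^3 + x^2*(-56*a - 392) + x*(-4*a^2 - 106*a - 102) - 7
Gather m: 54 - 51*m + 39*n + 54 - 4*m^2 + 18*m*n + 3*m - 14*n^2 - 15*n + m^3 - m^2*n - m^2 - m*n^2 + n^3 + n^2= m^3 + m^2*(-n - 5) + m*(-n^2 + 18*n - 48) + n^3 - 13*n^2 + 24*n + 108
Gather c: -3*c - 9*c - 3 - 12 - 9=-12*c - 24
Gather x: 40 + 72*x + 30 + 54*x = 126*x + 70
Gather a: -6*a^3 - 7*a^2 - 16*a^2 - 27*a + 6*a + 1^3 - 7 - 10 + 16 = -6*a^3 - 23*a^2 - 21*a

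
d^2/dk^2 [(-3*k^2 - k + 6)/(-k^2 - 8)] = 2*(k^3 - 90*k^2 - 24*k + 240)/(k^6 + 24*k^4 + 192*k^2 + 512)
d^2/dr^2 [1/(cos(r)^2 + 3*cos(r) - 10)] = (-4*sin(r)^4 + 51*sin(r)^2 - 75*cos(r)/4 - 9*cos(3*r)/4 - 9)/((cos(r) - 2)^3*(cos(r) + 5)^3)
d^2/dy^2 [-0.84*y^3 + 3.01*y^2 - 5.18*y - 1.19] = 6.02 - 5.04*y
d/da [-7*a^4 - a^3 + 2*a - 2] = -28*a^3 - 3*a^2 + 2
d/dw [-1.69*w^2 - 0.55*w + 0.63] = -3.38*w - 0.55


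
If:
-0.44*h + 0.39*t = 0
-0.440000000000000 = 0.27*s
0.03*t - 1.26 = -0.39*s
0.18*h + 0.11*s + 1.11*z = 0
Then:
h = 56.01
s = -1.63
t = 63.19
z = -8.92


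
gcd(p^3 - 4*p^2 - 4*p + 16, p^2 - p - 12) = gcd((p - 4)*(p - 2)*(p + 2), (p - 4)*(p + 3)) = p - 4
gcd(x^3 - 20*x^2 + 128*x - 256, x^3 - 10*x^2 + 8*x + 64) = x^2 - 12*x + 32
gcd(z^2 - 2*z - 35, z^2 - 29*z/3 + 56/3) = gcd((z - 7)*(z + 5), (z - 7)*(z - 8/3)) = z - 7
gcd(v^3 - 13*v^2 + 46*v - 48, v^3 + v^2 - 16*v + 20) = v - 2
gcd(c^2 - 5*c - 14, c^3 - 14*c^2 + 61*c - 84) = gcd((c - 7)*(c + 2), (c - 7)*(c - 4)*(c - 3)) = c - 7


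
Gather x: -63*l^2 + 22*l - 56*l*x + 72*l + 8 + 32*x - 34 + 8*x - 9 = -63*l^2 + 94*l + x*(40 - 56*l) - 35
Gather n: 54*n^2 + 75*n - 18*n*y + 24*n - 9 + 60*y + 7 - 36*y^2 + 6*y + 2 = 54*n^2 + n*(99 - 18*y) - 36*y^2 + 66*y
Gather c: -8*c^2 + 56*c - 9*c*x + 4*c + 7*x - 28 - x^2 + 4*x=-8*c^2 + c*(60 - 9*x) - x^2 + 11*x - 28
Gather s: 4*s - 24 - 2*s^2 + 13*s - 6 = -2*s^2 + 17*s - 30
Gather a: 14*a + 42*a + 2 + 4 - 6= 56*a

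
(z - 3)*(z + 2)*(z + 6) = z^3 + 5*z^2 - 12*z - 36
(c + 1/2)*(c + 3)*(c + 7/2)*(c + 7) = c^4 + 14*c^3 + 251*c^2/4 + 203*c/2 + 147/4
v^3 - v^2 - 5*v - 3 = (v - 3)*(v + 1)^2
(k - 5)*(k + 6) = k^2 + k - 30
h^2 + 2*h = h*(h + 2)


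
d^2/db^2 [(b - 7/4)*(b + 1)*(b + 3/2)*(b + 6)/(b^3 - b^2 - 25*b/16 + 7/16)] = 1400/(64*b^3 - 48*b^2 + 12*b - 1)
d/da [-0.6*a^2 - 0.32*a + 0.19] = -1.2*a - 0.32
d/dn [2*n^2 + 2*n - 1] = 4*n + 2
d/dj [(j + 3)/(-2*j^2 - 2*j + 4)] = (-j^2 - j + (j + 3)*(2*j + 1) + 2)/(2*(j^2 + j - 2)^2)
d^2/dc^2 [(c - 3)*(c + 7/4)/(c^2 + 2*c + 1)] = (-13*c - 49)/(2*(c^4 + 4*c^3 + 6*c^2 + 4*c + 1))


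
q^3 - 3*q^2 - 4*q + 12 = (q - 3)*(q - 2)*(q + 2)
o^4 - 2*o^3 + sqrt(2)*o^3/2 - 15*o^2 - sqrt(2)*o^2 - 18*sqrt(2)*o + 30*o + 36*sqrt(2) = (o - 2)*(o - 3*sqrt(2))*(o + 3*sqrt(2)/2)*(o + 2*sqrt(2))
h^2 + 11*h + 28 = (h + 4)*(h + 7)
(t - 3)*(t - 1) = t^2 - 4*t + 3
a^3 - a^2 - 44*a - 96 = (a - 8)*(a + 3)*(a + 4)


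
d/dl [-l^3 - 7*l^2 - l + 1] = -3*l^2 - 14*l - 1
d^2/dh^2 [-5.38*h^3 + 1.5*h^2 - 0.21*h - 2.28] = 3.0 - 32.28*h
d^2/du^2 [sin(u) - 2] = -sin(u)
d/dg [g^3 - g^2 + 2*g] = 3*g^2 - 2*g + 2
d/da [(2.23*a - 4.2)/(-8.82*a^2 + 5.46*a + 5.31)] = (19.6686*a^2 - 74.088*a + 34.7733)/(77.7924*a^4 - 96.3144*a^3 - 63.8568*a^2 + 57.9852*a + 28.1961)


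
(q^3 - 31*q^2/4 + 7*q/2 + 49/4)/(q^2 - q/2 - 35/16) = 4*(q^2 - 6*q - 7)/(4*q + 5)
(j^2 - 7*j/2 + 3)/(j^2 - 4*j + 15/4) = 2*(j - 2)/(2*j - 5)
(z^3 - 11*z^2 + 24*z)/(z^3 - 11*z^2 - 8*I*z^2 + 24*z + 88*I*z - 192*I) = z/(z - 8*I)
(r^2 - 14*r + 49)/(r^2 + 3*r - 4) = (r^2 - 14*r + 49)/(r^2 + 3*r - 4)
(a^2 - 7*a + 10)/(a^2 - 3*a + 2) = (a - 5)/(a - 1)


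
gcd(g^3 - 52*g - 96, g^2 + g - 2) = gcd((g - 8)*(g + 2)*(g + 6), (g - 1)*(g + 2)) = g + 2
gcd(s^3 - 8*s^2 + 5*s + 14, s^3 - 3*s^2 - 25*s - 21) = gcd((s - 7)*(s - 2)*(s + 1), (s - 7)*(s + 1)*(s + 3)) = s^2 - 6*s - 7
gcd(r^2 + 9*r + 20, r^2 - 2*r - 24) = r + 4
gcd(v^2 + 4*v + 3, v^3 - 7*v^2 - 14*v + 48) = v + 3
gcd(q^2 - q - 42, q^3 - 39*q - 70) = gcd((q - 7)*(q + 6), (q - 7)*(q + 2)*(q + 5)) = q - 7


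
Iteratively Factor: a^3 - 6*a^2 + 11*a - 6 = (a - 1)*(a^2 - 5*a + 6) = (a - 3)*(a - 1)*(a - 2)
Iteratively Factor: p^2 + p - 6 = (p - 2)*(p + 3)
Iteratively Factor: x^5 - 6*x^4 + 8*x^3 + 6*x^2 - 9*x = (x - 3)*(x^4 - 3*x^3 - x^2 + 3*x) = (x - 3)^2*(x^3 - x) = (x - 3)^2*(x - 1)*(x^2 + x) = x*(x - 3)^2*(x - 1)*(x + 1)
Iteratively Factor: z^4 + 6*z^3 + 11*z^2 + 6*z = (z + 1)*(z^3 + 5*z^2 + 6*z) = z*(z + 1)*(z^2 + 5*z + 6) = z*(z + 1)*(z + 3)*(z + 2)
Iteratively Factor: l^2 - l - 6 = (l + 2)*(l - 3)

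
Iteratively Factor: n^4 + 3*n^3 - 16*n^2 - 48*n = (n - 4)*(n^3 + 7*n^2 + 12*n) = (n - 4)*(n + 4)*(n^2 + 3*n) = (n - 4)*(n + 3)*(n + 4)*(n)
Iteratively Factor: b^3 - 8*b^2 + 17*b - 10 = (b - 1)*(b^2 - 7*b + 10) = (b - 2)*(b - 1)*(b - 5)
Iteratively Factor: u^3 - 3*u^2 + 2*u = (u)*(u^2 - 3*u + 2) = u*(u - 2)*(u - 1)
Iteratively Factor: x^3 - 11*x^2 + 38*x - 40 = (x - 4)*(x^2 - 7*x + 10) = (x - 4)*(x - 2)*(x - 5)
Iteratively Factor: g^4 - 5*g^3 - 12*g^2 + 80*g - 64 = (g - 1)*(g^3 - 4*g^2 - 16*g + 64) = (g - 4)*(g - 1)*(g^2 - 16) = (g - 4)^2*(g - 1)*(g + 4)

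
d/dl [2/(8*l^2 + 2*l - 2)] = (-8*l - 1)/(4*l^2 + l - 1)^2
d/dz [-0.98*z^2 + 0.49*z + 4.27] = 0.49 - 1.96*z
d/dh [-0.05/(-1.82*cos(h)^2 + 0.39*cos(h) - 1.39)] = (0.182*cos(h) - 0.0195)*sin(h)/(1.82*cos(h)^2 - 0.39*cos(h) + 1.39)^2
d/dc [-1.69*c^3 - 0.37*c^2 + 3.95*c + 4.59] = -5.07*c^2 - 0.74*c + 3.95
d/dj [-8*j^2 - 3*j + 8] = -16*j - 3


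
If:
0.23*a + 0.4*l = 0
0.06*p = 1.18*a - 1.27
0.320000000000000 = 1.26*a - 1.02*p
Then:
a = 1.13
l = -0.65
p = 1.08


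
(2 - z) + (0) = 2 - z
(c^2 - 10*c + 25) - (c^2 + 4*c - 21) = 46 - 14*c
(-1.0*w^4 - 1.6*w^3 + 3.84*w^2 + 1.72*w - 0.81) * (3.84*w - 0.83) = -3.84*w^5 - 5.314*w^4 + 16.0736*w^3 + 3.4176*w^2 - 4.538*w + 0.6723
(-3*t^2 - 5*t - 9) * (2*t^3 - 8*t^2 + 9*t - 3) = -6*t^5 + 14*t^4 - 5*t^3 + 36*t^2 - 66*t + 27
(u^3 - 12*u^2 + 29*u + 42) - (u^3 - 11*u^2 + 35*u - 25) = -u^2 - 6*u + 67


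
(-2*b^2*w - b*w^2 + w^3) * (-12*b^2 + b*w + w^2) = 24*b^4*w + 10*b^3*w^2 - 15*b^2*w^3 + w^5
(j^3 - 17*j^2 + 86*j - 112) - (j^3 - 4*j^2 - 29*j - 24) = -13*j^2 + 115*j - 88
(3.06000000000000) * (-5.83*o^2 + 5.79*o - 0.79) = -17.8398*o^2 + 17.7174*o - 2.4174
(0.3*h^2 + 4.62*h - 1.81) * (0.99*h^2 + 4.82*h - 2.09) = 0.297*h^4 + 6.0198*h^3 + 19.8495*h^2 - 18.38*h + 3.7829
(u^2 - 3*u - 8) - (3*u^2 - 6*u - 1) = -2*u^2 + 3*u - 7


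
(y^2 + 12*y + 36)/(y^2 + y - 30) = (y + 6)/(y - 5)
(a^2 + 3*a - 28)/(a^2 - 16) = (a + 7)/(a + 4)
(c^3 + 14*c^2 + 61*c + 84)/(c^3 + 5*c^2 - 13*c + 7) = (c^2 + 7*c + 12)/(c^2 - 2*c + 1)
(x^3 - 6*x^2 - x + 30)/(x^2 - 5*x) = x - 1 - 6/x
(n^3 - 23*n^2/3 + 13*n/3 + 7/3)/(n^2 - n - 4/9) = 3*(n^2 - 8*n + 7)/(3*n - 4)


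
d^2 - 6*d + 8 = (d - 4)*(d - 2)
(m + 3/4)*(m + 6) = m^2 + 27*m/4 + 9/2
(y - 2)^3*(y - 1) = y^4 - 7*y^3 + 18*y^2 - 20*y + 8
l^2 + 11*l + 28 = (l + 4)*(l + 7)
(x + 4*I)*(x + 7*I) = x^2 + 11*I*x - 28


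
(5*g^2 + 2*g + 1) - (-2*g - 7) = 5*g^2 + 4*g + 8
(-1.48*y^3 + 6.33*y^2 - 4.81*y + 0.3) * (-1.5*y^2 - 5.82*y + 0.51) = 2.22*y^5 - 0.881400000000001*y^4 - 30.3804*y^3 + 30.7725*y^2 - 4.1991*y + 0.153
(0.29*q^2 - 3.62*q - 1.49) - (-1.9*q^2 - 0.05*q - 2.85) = 2.19*q^2 - 3.57*q + 1.36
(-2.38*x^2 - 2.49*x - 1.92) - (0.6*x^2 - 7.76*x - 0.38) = -2.98*x^2 + 5.27*x - 1.54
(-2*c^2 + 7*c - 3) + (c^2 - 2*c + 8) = -c^2 + 5*c + 5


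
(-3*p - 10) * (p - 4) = -3*p^2 + 2*p + 40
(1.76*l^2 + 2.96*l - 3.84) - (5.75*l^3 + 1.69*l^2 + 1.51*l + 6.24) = -5.75*l^3 + 0.0700000000000001*l^2 + 1.45*l - 10.08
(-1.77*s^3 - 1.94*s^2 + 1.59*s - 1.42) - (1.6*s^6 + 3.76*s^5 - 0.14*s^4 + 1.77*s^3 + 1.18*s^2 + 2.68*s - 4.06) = -1.6*s^6 - 3.76*s^5 + 0.14*s^4 - 3.54*s^3 - 3.12*s^2 - 1.09*s + 2.64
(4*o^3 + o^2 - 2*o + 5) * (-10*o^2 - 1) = -40*o^5 - 10*o^4 + 16*o^3 - 51*o^2 + 2*o - 5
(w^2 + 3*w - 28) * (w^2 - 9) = w^4 + 3*w^3 - 37*w^2 - 27*w + 252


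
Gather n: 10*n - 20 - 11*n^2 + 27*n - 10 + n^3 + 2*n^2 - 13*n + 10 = n^3 - 9*n^2 + 24*n - 20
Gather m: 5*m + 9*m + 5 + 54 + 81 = 14*m + 140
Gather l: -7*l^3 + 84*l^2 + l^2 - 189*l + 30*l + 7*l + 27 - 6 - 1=-7*l^3 + 85*l^2 - 152*l + 20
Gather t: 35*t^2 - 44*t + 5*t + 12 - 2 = 35*t^2 - 39*t + 10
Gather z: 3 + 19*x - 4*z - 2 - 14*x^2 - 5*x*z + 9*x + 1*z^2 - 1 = -14*x^2 + 28*x + z^2 + z*(-5*x - 4)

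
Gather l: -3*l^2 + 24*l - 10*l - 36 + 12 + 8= -3*l^2 + 14*l - 16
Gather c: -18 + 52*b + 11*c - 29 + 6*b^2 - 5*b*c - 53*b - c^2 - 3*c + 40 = 6*b^2 - b - c^2 + c*(8 - 5*b) - 7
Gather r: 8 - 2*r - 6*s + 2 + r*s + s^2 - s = r*(s - 2) + s^2 - 7*s + 10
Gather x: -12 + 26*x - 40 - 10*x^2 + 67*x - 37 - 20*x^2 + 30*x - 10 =-30*x^2 + 123*x - 99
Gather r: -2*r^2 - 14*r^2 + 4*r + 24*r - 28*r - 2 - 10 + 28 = 16 - 16*r^2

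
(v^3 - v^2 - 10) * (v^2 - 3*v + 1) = v^5 - 4*v^4 + 4*v^3 - 11*v^2 + 30*v - 10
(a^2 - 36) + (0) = a^2 - 36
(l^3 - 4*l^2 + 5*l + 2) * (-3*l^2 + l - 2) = -3*l^5 + 13*l^4 - 21*l^3 + 7*l^2 - 8*l - 4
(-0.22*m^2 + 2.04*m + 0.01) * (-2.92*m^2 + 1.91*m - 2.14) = 0.6424*m^4 - 6.377*m^3 + 4.338*m^2 - 4.3465*m - 0.0214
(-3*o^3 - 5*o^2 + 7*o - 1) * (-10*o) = 30*o^4 + 50*o^3 - 70*o^2 + 10*o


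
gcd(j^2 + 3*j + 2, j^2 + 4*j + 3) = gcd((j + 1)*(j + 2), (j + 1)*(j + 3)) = j + 1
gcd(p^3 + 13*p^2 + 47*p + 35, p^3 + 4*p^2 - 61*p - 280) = p^2 + 12*p + 35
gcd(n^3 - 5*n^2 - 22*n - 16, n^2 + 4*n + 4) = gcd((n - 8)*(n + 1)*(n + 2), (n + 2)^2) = n + 2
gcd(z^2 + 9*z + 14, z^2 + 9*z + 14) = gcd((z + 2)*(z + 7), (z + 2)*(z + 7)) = z^2 + 9*z + 14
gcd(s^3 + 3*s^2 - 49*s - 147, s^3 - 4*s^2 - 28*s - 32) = 1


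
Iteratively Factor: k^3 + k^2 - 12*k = (k)*(k^2 + k - 12) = k*(k - 3)*(k + 4)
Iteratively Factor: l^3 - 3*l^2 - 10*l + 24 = (l - 4)*(l^2 + l - 6) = (l - 4)*(l - 2)*(l + 3)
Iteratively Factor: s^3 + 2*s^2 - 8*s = (s - 2)*(s^2 + 4*s) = s*(s - 2)*(s + 4)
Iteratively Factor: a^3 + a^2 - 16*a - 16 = (a + 4)*(a^2 - 3*a - 4) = (a - 4)*(a + 4)*(a + 1)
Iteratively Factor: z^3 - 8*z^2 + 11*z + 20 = (z - 5)*(z^2 - 3*z - 4) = (z - 5)*(z + 1)*(z - 4)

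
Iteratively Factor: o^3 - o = (o)*(o^2 - 1) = o*(o - 1)*(o + 1)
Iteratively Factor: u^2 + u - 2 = (u + 2)*(u - 1)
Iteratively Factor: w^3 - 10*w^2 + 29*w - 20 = (w - 4)*(w^2 - 6*w + 5) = (w - 4)*(w - 1)*(w - 5)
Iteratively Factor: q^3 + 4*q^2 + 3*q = (q)*(q^2 + 4*q + 3) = q*(q + 3)*(q + 1)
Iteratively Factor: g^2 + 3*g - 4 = (g + 4)*(g - 1)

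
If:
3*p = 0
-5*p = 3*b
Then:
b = 0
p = 0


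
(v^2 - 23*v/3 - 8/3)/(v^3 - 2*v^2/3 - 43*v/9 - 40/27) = 9*(v - 8)/(9*v^2 - 9*v - 40)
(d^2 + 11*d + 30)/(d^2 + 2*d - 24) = (d + 5)/(d - 4)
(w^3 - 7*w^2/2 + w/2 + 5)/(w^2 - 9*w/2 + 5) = w + 1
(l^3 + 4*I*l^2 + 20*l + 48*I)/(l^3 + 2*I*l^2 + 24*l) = (l + 2*I)/l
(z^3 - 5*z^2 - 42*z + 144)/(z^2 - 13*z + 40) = (z^2 + 3*z - 18)/(z - 5)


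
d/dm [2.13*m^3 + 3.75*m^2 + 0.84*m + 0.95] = 6.39*m^2 + 7.5*m + 0.84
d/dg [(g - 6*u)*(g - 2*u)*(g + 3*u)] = 3*g^2 - 10*g*u - 12*u^2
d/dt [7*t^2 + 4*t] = 14*t + 4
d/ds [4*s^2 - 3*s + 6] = 8*s - 3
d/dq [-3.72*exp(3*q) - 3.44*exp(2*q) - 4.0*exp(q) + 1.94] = (-11.16*exp(2*q) - 6.88*exp(q) - 4.0)*exp(q)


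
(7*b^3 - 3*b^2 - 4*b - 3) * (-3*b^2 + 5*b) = -21*b^5 + 44*b^4 - 3*b^3 - 11*b^2 - 15*b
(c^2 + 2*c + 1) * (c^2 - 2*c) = c^4 - 3*c^2 - 2*c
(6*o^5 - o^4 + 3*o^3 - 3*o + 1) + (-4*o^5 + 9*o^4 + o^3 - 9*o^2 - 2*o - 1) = 2*o^5 + 8*o^4 + 4*o^3 - 9*o^2 - 5*o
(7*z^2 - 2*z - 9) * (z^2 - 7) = 7*z^4 - 2*z^3 - 58*z^2 + 14*z + 63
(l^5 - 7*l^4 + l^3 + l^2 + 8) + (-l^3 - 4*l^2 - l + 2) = l^5 - 7*l^4 - 3*l^2 - l + 10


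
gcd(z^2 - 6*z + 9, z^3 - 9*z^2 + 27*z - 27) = z^2 - 6*z + 9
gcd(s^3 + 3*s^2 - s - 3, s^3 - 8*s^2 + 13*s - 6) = s - 1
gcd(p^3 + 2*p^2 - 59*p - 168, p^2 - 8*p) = p - 8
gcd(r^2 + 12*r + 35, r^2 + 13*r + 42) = r + 7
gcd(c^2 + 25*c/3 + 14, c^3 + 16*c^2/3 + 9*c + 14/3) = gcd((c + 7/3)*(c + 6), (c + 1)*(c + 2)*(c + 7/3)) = c + 7/3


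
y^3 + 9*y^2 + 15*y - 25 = (y - 1)*(y + 5)^2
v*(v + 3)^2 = v^3 + 6*v^2 + 9*v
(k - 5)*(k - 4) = k^2 - 9*k + 20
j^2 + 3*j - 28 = (j - 4)*(j + 7)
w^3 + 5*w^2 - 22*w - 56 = (w - 4)*(w + 2)*(w + 7)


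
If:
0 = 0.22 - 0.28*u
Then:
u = 0.79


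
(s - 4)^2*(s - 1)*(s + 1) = s^4 - 8*s^3 + 15*s^2 + 8*s - 16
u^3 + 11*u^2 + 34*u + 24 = (u + 1)*(u + 4)*(u + 6)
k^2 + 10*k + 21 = (k + 3)*(k + 7)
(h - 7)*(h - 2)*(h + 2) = h^3 - 7*h^2 - 4*h + 28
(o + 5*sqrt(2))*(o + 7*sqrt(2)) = o^2 + 12*sqrt(2)*o + 70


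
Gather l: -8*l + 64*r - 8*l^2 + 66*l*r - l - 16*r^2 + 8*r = -8*l^2 + l*(66*r - 9) - 16*r^2 + 72*r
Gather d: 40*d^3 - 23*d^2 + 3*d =40*d^3 - 23*d^2 + 3*d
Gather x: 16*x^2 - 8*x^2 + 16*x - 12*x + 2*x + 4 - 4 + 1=8*x^2 + 6*x + 1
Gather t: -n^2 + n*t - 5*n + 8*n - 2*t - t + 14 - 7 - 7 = -n^2 + 3*n + t*(n - 3)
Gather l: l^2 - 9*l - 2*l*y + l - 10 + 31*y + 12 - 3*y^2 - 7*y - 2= l^2 + l*(-2*y - 8) - 3*y^2 + 24*y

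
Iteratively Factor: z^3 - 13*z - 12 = (z - 4)*(z^2 + 4*z + 3) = (z - 4)*(z + 1)*(z + 3)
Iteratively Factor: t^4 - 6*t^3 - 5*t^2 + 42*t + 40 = (t + 1)*(t^3 - 7*t^2 + 2*t + 40) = (t - 5)*(t + 1)*(t^2 - 2*t - 8) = (t - 5)*(t - 4)*(t + 1)*(t + 2)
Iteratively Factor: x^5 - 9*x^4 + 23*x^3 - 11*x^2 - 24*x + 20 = (x - 2)*(x^4 - 7*x^3 + 9*x^2 + 7*x - 10) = (x - 2)*(x - 1)*(x^3 - 6*x^2 + 3*x + 10) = (x - 2)^2*(x - 1)*(x^2 - 4*x - 5) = (x - 2)^2*(x - 1)*(x + 1)*(x - 5)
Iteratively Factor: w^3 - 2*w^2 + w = (w - 1)*(w^2 - w) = w*(w - 1)*(w - 1)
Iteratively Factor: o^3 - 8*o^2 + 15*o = (o)*(o^2 - 8*o + 15) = o*(o - 3)*(o - 5)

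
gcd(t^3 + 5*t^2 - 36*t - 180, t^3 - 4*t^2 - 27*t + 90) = t^2 - t - 30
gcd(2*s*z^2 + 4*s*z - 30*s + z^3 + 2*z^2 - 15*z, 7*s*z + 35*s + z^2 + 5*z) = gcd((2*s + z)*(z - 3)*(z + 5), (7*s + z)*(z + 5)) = z + 5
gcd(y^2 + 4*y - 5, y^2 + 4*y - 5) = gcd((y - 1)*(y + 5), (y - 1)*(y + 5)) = y^2 + 4*y - 5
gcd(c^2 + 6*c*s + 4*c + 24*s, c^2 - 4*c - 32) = c + 4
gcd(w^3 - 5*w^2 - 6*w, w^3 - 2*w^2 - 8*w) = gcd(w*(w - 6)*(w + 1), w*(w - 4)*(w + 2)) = w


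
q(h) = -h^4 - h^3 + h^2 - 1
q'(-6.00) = 744.00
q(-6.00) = -1045.00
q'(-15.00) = 12795.00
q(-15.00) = -47026.00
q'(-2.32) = 29.16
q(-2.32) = -12.10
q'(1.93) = -36.07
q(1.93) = -18.34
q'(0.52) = -0.33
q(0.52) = -0.94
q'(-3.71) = 155.55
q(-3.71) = -125.62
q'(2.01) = -40.58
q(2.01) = -21.40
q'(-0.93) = -1.24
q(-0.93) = -0.08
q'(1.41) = -14.36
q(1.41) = -5.77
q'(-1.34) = 1.56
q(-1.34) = -0.02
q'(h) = -4*h^3 - 3*h^2 + 2*h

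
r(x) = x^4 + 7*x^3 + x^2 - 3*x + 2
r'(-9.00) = -1236.00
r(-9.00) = 1568.00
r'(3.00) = 300.00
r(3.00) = 272.00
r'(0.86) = 16.80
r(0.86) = 5.16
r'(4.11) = 637.66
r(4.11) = 777.89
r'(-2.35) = 56.36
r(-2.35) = -45.77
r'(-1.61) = 31.52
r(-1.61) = -13.07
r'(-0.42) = -0.43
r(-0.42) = 2.95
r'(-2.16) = 50.35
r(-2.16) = -35.63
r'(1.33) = 46.22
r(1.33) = 19.38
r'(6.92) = 2341.95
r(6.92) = 4641.85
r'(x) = 4*x^3 + 21*x^2 + 2*x - 3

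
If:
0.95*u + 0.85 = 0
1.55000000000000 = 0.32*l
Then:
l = 4.84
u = -0.89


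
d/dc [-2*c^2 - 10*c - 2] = -4*c - 10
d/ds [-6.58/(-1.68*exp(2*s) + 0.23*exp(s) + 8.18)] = (1.5134 - 22.1088*exp(s))*exp(s)/(-1.68*exp(2*s) + 0.23*exp(s) + 8.18)^2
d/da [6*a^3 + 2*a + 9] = 18*a^2 + 2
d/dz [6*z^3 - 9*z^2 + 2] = 18*z*(z - 1)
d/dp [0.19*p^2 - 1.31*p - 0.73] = 0.38*p - 1.31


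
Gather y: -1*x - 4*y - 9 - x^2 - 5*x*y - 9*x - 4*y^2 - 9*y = -x^2 - 10*x - 4*y^2 + y*(-5*x - 13) - 9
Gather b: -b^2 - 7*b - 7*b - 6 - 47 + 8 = -b^2 - 14*b - 45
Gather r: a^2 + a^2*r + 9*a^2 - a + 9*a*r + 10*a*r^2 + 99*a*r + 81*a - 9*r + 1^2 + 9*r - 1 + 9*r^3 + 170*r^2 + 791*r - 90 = 10*a^2 + 80*a + 9*r^3 + r^2*(10*a + 170) + r*(a^2 + 108*a + 791) - 90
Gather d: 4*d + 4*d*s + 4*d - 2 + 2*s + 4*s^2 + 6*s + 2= d*(4*s + 8) + 4*s^2 + 8*s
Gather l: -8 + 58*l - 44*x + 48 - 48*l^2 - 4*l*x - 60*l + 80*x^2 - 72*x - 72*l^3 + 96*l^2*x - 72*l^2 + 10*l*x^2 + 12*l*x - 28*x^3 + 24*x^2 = -72*l^3 + l^2*(96*x - 120) + l*(10*x^2 + 8*x - 2) - 28*x^3 + 104*x^2 - 116*x + 40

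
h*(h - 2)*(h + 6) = h^3 + 4*h^2 - 12*h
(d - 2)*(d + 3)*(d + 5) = d^3 + 6*d^2 - d - 30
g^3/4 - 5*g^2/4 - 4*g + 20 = (g/4 + 1)*(g - 5)*(g - 4)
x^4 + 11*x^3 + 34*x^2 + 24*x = x*(x + 1)*(x + 4)*(x + 6)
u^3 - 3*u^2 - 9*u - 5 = (u - 5)*(u + 1)^2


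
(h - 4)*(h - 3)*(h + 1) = h^3 - 6*h^2 + 5*h + 12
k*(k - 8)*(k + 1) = k^3 - 7*k^2 - 8*k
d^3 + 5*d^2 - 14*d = d*(d - 2)*(d + 7)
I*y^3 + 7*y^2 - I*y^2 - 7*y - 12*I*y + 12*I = (y - 4*I)*(y - 3*I)*(I*y - I)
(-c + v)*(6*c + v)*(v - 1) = -6*c^2*v + 6*c^2 + 5*c*v^2 - 5*c*v + v^3 - v^2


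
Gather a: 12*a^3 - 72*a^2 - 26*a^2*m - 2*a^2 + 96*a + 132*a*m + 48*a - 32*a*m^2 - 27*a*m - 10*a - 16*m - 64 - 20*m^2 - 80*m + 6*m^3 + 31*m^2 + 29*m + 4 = 12*a^3 + a^2*(-26*m - 74) + a*(-32*m^2 + 105*m + 134) + 6*m^3 + 11*m^2 - 67*m - 60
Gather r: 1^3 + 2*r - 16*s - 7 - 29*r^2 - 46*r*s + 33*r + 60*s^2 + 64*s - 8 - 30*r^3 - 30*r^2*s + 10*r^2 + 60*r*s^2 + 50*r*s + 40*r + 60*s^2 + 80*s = -30*r^3 + r^2*(-30*s - 19) + r*(60*s^2 + 4*s + 75) + 120*s^2 + 128*s - 14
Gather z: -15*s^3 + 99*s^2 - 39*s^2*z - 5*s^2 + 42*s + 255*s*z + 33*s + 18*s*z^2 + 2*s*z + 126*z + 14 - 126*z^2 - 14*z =-15*s^3 + 94*s^2 + 75*s + z^2*(18*s - 126) + z*(-39*s^2 + 257*s + 112) + 14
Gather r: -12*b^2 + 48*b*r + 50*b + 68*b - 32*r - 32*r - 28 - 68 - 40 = -12*b^2 + 118*b + r*(48*b - 64) - 136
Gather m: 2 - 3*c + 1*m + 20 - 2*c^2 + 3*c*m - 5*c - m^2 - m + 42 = -2*c^2 + 3*c*m - 8*c - m^2 + 64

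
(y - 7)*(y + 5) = y^2 - 2*y - 35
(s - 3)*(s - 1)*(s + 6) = s^3 + 2*s^2 - 21*s + 18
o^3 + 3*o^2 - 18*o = o*(o - 3)*(o + 6)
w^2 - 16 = (w - 4)*(w + 4)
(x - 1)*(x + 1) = x^2 - 1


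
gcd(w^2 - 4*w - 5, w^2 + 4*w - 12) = 1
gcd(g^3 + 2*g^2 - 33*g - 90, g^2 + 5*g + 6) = g + 3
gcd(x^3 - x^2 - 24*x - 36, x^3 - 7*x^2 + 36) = x^2 - 4*x - 12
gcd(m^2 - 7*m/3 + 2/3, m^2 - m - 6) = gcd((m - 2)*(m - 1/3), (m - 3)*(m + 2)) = 1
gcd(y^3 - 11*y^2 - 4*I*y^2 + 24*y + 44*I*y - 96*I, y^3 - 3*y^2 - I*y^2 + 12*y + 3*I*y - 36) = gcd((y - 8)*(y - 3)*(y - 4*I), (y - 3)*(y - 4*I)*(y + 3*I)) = y^2 + y*(-3 - 4*I) + 12*I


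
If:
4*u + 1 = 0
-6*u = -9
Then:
No Solution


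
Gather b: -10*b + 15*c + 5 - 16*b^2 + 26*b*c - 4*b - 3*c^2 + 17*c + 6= -16*b^2 + b*(26*c - 14) - 3*c^2 + 32*c + 11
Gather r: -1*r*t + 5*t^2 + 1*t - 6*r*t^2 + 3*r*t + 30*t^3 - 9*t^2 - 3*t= r*(-6*t^2 + 2*t) + 30*t^3 - 4*t^2 - 2*t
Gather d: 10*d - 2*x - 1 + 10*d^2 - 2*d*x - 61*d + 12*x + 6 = 10*d^2 + d*(-2*x - 51) + 10*x + 5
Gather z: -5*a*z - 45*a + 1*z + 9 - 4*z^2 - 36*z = -45*a - 4*z^2 + z*(-5*a - 35) + 9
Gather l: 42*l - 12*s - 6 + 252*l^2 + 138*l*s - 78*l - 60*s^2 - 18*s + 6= 252*l^2 + l*(138*s - 36) - 60*s^2 - 30*s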